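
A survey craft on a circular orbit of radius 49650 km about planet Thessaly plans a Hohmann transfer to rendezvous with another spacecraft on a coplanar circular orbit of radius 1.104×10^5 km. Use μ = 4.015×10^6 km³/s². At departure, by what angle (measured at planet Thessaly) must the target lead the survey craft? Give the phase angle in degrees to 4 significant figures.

Semi-major axis of the transfer orbit: a_t = (49650 + 1.104×10^5)/2 = 80025 km.
The half-period of the transfer ellipse is t = π√(a_t³/μ) = 35493 s.
Target angular speed ω₂ = √(μ/r₂³) = 5.4625×10^-5 rad/s.
Angle swept by the target during transfer: ω₂·t = 1.9388 rad = 111.09°.
The survey craft traverses 180° on the transfer ellipse, so the target must lead by 180° − 111.09° = 68.91°.

φ = 68.91°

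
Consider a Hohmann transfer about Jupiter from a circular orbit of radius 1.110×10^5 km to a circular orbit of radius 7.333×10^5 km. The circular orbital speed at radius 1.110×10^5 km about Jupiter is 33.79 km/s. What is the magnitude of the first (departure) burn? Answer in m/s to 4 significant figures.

From the circular-orbit relation v² = μ/r at r = 1.110×10^5 km: μ = v²r = (33.79)² × 1.110×10^5 = 1.26736×10^8 km³/s².
The Hohmann ellipse has a_t = (r₁ + r₂)/2 = 4.2215×10^5 km.
On the circular orbit at r = 1.110×10^5 km, v_c = √(μ/r) = 33.79 km/s.
Vis-viva on the transfer ellipse at r = 1.110×10^5 km gives v_t = √[μ(2/r − 1/a_t)] = 44.53 km/s.
Δv₁ = |v_t − v_c| = |44.53 − 33.79| = 10.74 km/s.

Δv₁ = 10740 m/s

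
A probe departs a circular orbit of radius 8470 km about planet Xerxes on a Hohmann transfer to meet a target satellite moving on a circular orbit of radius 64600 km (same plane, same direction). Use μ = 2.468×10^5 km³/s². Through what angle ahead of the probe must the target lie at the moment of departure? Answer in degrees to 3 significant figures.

φ = 103°

Semi-major axis of the transfer orbit: a_t = (8470 + 64600)/2 = 36535 km.
The half-period of the transfer ellipse is t = π√(a_t³/μ) = 44161 s.
The target's mean motion on its circular orbit is ω₂ = √(μ/r₂³) = 3.0257×10^-5 rad/s.
Angle swept by the target during transfer: ω₂·t = 1.3362 rad = 76.56°.
The probe traverses 180° on the transfer ellipse, so the target must lead by 180° − 76.56° = 103°.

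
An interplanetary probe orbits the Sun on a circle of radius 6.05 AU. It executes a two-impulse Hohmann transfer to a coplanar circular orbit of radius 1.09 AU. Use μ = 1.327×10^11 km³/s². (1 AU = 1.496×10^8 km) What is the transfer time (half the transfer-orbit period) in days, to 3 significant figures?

t = 1230 days

In km: r₁ = 6.05 × 1.496×10^8 = 9.0508×10^8 km; r₂ = 1.09 × 1.496×10^8 = 1.63064×10^8 km.
The Hohmann ellipse has a_t = (r₁ + r₂)/2 = 5.34072×10^8 km.
Half the transfer-orbit period gives t = π√(a_t³/μ) = 1.064×10^8 s.
Converting: 1.064×10^8 s ÷ 86400 s/day = 1230 days.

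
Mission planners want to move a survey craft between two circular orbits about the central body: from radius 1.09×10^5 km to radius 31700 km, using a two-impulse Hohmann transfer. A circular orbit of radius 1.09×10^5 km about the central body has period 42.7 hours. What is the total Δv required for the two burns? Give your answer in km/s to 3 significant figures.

From Kepler's third law T² = 4π²r³/μ at r = 1.09×10^5 km, T = 42.7 hours = 42.7 × 3600 s = 1.5372×10^5 s: μ = 4π²r³/T² = 2.16361×10^6 km³/s².
The Hohmann ellipse has a_t = (r₁ + r₂)/2 = 70350 km.
At r₁ the circular-orbit speed is v₁ = √(μ/r₁) = 4.4553 km/s.
On the transfer ellipse at r₁, v² = μ(2/r − 1/a) gives v_a = √[μ(2/r₁ − 1/a_t)] = 2.9907 km/s.
First burn Δv₁ = |v_a − v₁| = 1.465 km/s.
At r₂, v₂ = √(μ/r₂) = 8.26151 km/s.
Transfer-orbit speed at r₂: v_p = √[μ(2/r₂ − 1/a_t)] = 10.2835 km/s.
Second burn Δv₂ = |v₂ − v_p| = 2.022 km/s.
Total Δv = Δv₁ + Δv₂ = 3.487 km/s.

Δv = 3.49 km/s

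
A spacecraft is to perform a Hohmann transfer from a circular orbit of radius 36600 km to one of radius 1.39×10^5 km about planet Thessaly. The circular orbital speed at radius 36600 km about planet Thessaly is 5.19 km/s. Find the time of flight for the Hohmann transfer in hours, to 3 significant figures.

t = 22.9 hours

From the circular-orbit relation v² = μ/r at r = 36600 km: μ = v²r = (5.19)² × 36600 = 9.85861×10^5 km³/s².
Transfer-ellipse semi-major axis a_t = (r₁ + r₂)/2 = (36600 + 1.390×10^5)/2 = 87800 km.
By Kepler's third law the transfer-orbit period is T = 2π√(a_t³/μ), so t = T/2 = 82320 s.
Converting: 82320 s ÷ 3600 s/hour = 22.9 hours.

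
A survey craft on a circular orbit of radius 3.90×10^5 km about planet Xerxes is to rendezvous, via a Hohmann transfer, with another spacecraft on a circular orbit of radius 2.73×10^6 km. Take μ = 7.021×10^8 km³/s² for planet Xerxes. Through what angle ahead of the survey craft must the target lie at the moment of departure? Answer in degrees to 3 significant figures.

φ = 102°

Transfer-ellipse semi-major axis a_t = (r₁ + r₂)/2 = (3.900×10^5 + 2.730×10^6)/2 = 1.560×10^6 km.
Transfer time t = π√(a_t³/μ) = 2.310×10^5 s.
The target's mean motion on its circular orbit is ω₂ = √(μ/r₂³) = 5.874×10^-6 rad/s.
Angle swept by the target during transfer: ω₂·t = 1.357 rad = 77.75°.
Arrival is 180° from departure on the ellipse, so φ = 180° − 77.75° = 102°.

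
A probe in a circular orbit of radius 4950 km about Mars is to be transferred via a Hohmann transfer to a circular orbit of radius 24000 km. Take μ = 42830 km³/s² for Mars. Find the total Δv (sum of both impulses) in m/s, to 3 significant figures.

The Hohmann ellipse has a_t = (r₁ + r₂)/2 = 14475 km.
At r₁ the circular-orbit speed is v₁ = √(μ/r₁) = 2.9415 km/s.
On the transfer ellipse at r₁, v² = μ(2/r − 1/a) gives v_p = √[μ(2/r₁ − 1/a_t)] = 3.7876 km/s.
First burn Δv₁ = |v_p − v₁| = 0.8461 km/s.
At r₂, v₂ = √(μ/r₂) = 1.3359 km/s.
Transfer-orbit speed at r₂: v_a = √[μ(2/r₂ − 1/a_t)] = 0.78120 km/s.
Second burn Δv₂ = |v₂ − v_a| = 0.5547 km/s.
Δv = Δv₁ + Δv₂ = 0.8461 + 0.5547 = 1.401 km/s.

Δv = 1400 m/s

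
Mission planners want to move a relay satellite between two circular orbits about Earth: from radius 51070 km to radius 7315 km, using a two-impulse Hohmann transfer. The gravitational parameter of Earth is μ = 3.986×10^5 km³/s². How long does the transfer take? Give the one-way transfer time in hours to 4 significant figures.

The Hohmann ellipse has a_t = (r₁ + r₂)/2 = 29192.5 km.
Transfer time t = π√(a_t³/μ) = π√((29192.5)³ / 3.986×10^5) = 24820 s.
Converting: 24820 s ÷ 3600 s/hour = 6.894 hours.

t = 6.894 hours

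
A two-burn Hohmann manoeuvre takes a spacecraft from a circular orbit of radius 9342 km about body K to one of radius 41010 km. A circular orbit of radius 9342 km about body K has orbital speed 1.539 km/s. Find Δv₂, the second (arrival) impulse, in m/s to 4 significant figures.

Δv₂ = 287.1 m/s

From the circular-orbit relation v² = μ/r at r = 9342 km: μ = v²r = (1.539)² × 9342 = 22126.7 km³/s².
Transfer-ellipse semi-major axis a_t = (r₁ + r₂)/2 = (9342 + 41010)/2 = 25176 km.
On the circular orbit at r = 41010 km, v_c = √(μ/r) = 0.7345 km/s.
Transfer-orbit speed at the same r (vis-viva, a = a_t): v_t = √[μ(2/r − 1/a_t)] = 0.4474 km/s.
Δv₂ = |v_t − v_c| = |0.4474 − 0.7345| = 0.2871 km/s.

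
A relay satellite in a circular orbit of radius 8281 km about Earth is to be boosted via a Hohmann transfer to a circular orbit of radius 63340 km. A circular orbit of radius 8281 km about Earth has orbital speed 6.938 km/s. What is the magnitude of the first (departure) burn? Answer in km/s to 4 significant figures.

From the circular-orbit relation v² = μ/r at r = 8281 km: μ = v²r = (6.938)² × 8281 = 3.98613×10^5 km³/s².
Semi-major axis of the transfer orbit: a_t = (8281 + 63340)/2 = 35810.5 km.
On the circular orbit at r = 8281 km, v_c = √(μ/r) = 6.938 km/s.
Vis-viva on the transfer ellipse at r = 8281 km gives v_t = √[μ(2/r − 1/a_t)] = 9.227 km/s.
Δv₁ = |v_t − v_c| = |9.227 − 6.938| = 2.289 km/s.

Δv₁ = 2.289 km/s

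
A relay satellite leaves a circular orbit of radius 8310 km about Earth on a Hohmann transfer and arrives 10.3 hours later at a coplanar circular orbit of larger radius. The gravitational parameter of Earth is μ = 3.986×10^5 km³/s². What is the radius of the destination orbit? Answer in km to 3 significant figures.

Transfer time t = 10.3 hours = 37080 s, and t = π√(a_t³/μ).
So a_t = (μ t²/π²)^(1/3) = (3.986×10^5 × (37080)² / π²)^(1/3) = 38151 km.
Since a_t = (r₁ + r₂)/2, r₂ = 2a_t − r₁ = 2×38151 − 8310 = 67992 km.

r₂ = 68000 km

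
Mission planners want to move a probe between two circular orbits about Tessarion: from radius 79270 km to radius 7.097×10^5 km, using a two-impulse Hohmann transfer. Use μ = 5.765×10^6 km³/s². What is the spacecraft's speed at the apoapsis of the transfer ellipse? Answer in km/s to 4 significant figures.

Transfer-ellipse semi-major axis a_t = (r₁ + r₂)/2 = (79270 + 7.097×10^5)/2 = 3.94485×10^5 km.
At apoapsis, r = 7.097×10^5 km.
From the vis-viva equation, v = √[μ(2/r − 1/a_t)] = 1.278 km/s.

v = 1.278 km/s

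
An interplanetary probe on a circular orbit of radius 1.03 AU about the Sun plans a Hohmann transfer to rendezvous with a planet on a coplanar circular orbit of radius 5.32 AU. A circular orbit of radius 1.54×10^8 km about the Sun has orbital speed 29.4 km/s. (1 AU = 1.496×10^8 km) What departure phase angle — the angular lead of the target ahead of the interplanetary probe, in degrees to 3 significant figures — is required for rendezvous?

φ = 97.0°

From the circular-orbit relation v² = μ/r at r = 1.54×10^8 km: μ = v²r = (29.4)² × 1.54×10^8 = 1.33111×10^11 km³/s².
In km: r₁ = 1.03 × 1.496×10^8 = 1.54088×10^8 km; r₂ = 5.32 × 1.496×10^8 = 7.95872×10^8 km.
The Hohmann ellipse has a_t = (r₁ + r₂)/2 = 4.7498×10^8 km.
Transfer time t = π√(a_t³/μ) = 8.91364×10^7 s.
The target's mean motion on its circular orbit is ω₂ = √(μ/r₂³) = 1.62496×10^-8 rad/s.
Angle swept by the target during transfer: ω₂·t = 1.4484 rad = 82.99°.
The interplanetary probe traverses 180° on the transfer ellipse, so the target must lead by 180° − 82.99° = 97.0°.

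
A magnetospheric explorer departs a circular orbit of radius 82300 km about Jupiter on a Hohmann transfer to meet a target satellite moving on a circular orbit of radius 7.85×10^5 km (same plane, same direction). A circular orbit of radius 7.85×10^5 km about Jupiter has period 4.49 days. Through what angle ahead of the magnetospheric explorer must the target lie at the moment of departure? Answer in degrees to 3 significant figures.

φ = 106°

From Kepler's third law T² = 4π²r³/μ at r = 7.85×10^5 km, T = 4.49 days = 4.49 × 86400 s = 3.87936×10^5 s: μ = 4π²r³/T² = 1.26896×10^8 km³/s².
The Hohmann ellipse has a_t = (r₁ + r₂)/2 = 4.3365×10^5 km.
The half-period of the transfer ellipse is t = π√(a_t³/μ) = 79640 s.
Target angular speed ω₂ = √(μ/r₂³) = 1.620×10^-5 rad/s.
Angle swept by the target during transfer: ω₂·t = 1.290 rad = 73.91°.
The magnetospheric explorer traverses 180° on the transfer ellipse, so the target must lead by 180° − 73.91° = 106°.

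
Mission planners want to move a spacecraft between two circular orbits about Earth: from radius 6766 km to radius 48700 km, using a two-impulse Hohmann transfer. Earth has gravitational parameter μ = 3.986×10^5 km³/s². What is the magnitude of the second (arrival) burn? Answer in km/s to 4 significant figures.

Semi-major axis of the transfer orbit: a_t = (6766 + 48700)/2 = 27733 km.
On the circular orbit at r = 48700 km, v_c = √(μ/r) = 2.861 km/s.
Vis-viva on the transfer ellipse at r = 48700 km gives v_t = √[μ(2/r − 1/a_t)] = 1.413 km/s.
Δv₂ = |v_t − v_c| = |1.413 − 2.861| = 1.448 km/s.

Δv₂ = 1.448 km/s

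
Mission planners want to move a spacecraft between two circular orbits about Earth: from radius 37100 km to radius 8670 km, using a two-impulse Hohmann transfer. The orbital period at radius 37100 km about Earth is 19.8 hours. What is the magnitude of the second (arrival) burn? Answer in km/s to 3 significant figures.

Δv₂ = 1.85 km/s

From Kepler's third law T² = 4π²r³/μ at r = 37100 km, T = 19.8 hours = 19.8 × 3600 s = 71280 s: μ = 4π²r³/T² = 3.96777×10^5 km³/s².
Transfer-ellipse semi-major axis a_t = (r₁ + r₂)/2 = (37100 + 8670)/2 = 22885 km.
On the circular orbit at r = 8670 km, v_c = √(μ/r) = 6.765 km/s.
Vis-viva on the transfer ellipse at r = 8670 km gives v_t = √[μ(2/r − 1/a_t)] = 8.613 km/s.
Δv₂ = |v_t − v_c| = |8.613 − 6.765| = 1.848 km/s.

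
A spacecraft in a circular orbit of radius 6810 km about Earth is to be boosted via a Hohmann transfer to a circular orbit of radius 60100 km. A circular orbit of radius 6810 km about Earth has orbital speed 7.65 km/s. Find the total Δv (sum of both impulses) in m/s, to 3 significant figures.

From the circular-orbit relation v² = μ/r at r = 6810 km: μ = v²r = (7.65)² × 6810 = 3.98538×10^5 km³/s².
Transfer-ellipse semi-major axis a_t = (r₁ + r₂)/2 = (6810 + 60100)/2 = 33455 km.
At r₁ the circular-orbit speed is v₁ = √(μ/r₁) = 7.65000 km/s.
On the transfer ellipse at r₁, vis-viva equation gives v_p = √[μ(2/r₁ − 1/a_t)] = 10.2534 km/s.
First burn Δv₁ = |v_p − v₁| = 2.6034 km/s.
Circular speed at r₂: v₂ = √(μ/r₂) = 2.5751 km/s.
Transfer-orbit speed at r₂: v_a = √[μ(2/r₂ − 1/a_t)] = 1.1618 km/s.
Second burn Δv₂ = |v₂ − v_a| = 1.4133 km/s.
Total Δv = Δv₁ + Δv₂ = 4.017 km/s.

Δv = 4020 m/s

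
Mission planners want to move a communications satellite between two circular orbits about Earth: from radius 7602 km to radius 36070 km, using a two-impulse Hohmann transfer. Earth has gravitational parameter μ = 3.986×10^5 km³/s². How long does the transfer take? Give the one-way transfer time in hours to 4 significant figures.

The Hohmann ellipse has a_t = (r₁ + r₂)/2 = 21836 km.
Half the transfer-orbit period gives t = π√(a_t³/μ) = 16056 s.
Converting: 16056 s ÷ 3600 s/hour = 4.460 hours.

t = 4.460 hours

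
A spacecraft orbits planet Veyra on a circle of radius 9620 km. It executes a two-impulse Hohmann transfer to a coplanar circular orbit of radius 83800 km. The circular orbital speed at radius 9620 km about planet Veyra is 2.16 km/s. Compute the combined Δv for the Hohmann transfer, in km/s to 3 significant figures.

Δv = 1.13 km/s

From the circular-orbit relation v² = μ/r at r = 9620 km: μ = v²r = (2.16)² × 9620 = 44883.1 km³/s².
The Hohmann ellipse has a_t = (r₁ + r₂)/2 = 46710 km.
Circular speed at r₁: v₁ = √(μ/r₁) = √(44883.1/9620) = 2.1600 km/s.
On the transfer ellipse at r₁, vis-viva equation gives v_p = √[μ(2/r₁ − 1/a_t)] = 2.8931 km/s.
First burn Δv₁ = |v_p − v₁| = 0.7331 km/s.
At r₂, v₂ = √(μ/r₂) = 0.7318 km/s.
Transfer-orbit speed at r₂: v_a = √[μ(2/r₂ − 1/a_t)] = 0.3321 km/s.
Second burn Δv₂ = |v₂ − v_a| = 0.3997 km/s.
Δv = Δv₁ + Δv₂ = 0.7331 + 0.3997 = 1.133 km/s.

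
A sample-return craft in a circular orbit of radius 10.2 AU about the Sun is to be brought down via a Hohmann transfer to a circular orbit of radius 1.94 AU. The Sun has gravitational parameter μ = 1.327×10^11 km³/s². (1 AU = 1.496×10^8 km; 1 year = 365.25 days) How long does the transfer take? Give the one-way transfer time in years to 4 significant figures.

In km: r₁ = 10.2 × 1.496×10^8 = 1.52592×10^9 km; r₂ = 1.94 × 1.496×10^8 = 2.90224×10^8 km.
Semi-major axis of the transfer orbit: a_t = (1.52592×10^9 + 2.90224×10^8)/2 = 9.08072×10^8 km.
By Kepler's third law the transfer-orbit period is T = 2π√(a_t³/μ), so t = T/2 = 2.360×10^8 s.
Converting: 2.360×10^8 s ÷ 3.15576×10^7 s/year (365.25 × 86400) = 7.478 years.

t = 7.478 years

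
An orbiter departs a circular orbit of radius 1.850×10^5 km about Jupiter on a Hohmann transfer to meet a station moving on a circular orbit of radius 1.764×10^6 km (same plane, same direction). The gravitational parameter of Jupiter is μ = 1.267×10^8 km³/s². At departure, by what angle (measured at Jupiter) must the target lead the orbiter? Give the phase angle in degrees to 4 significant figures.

φ = 106.1°

Semi-major axis of the transfer orbit: a_t = (1.850×10^5 + 1.764×10^6)/2 = 9.745×10^5 km.
Transfer time t = π√(a_t³/μ) = 2.685×10^5 s.
Target angular speed ω₂ = √(μ/r₂³) = 4.804×10^-6 rad/s.
Angle swept by the target during transfer: ω₂·t = 1.290 rad = 73.91°.
The orbiter traverses 180° on the transfer ellipse, so the target must lead by 180° − 73.91° = 106.1°.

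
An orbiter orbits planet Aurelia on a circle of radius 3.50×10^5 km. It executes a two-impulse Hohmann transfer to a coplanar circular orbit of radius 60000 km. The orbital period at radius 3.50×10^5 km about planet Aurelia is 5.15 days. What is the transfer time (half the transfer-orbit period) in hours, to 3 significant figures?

t = 27.7 hours

From Kepler's third law T² = 4π²r³/μ at r = 3.50×10^5 km, T = 5.15 days = 5.15 × 86400 s = 4.4496×10^5 s: μ = 4π²r³/T² = 8.54913×10^6 km³/s².
Transfer-ellipse semi-major axis a_t = (r₁ + r₂)/2 = (3.500×10^5 + 60000)/2 = 2.050×10^5 km.
Transfer time t = π√(a_t³/μ) = π√((2.050×10^5)³ / 8.54913×10^6) = 99730 s.
Converting: 99730 s ÷ 3600 s/hour = 27.7 hours.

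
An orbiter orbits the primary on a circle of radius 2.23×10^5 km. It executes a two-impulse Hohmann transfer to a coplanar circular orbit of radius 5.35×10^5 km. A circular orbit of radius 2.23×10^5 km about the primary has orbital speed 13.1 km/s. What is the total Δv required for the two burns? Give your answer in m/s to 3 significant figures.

Δv = 4430 m/s

From the circular-orbit relation v² = μ/r at r = 2.23×10^5 km: μ = v²r = (13.1)² × 2.23×10^5 = 3.82690×10^7 km³/s².
The Hohmann ellipse has a_t = (r₁ + r₂)/2 = 3.790×10^5 km.
Circular speed at r₁: v₁ = √(μ/r₁) = √(3.82690×10^7/2.230×10^5) = 13.100 km/s.
Transfer-orbit speed at r₁ (v² = μ(2/r − 1/a)): v_p = √[μ(2/r₁ − 1/a_t)] = 15.564 km/s.
First burn Δv₁ = |v_p − v₁| = 2.464 km/s.
At r₂, v₂ = √(μ/r₂) = 8.458 km/s.
Transfer-orbit speed at r₂: v_a = √[μ(2/r₂ − 1/a_t)] = 6.488 km/s.
Second burn Δv₂ = |v₂ − v_a| = 1.970 km/s.
Total Δv = Δv₁ + Δv₂ = 4.434 km/s.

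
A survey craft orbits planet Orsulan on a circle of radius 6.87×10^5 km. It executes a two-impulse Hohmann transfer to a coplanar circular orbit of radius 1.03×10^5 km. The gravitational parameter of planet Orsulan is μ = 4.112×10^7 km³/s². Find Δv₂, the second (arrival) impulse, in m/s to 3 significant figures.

Δv₂ = 6370 m/s

Transfer-ellipse semi-major axis a_t = (r₁ + r₂)/2 = (6.870×10^5 + 1.030×10^5)/2 = 3.950×10^5 km.
Circular speed at r = 1.030×10^5 km: v_c = √(μ/r) = 19.98 km/s.
Transfer-orbit speed at the same r (vis-viva, a = a_t): v_t = √[μ(2/r − 1/a_t)] = 26.35 km/s.
Δv₂ = |v_t − v_c| = |26.35 − 19.98| = 6.370 km/s.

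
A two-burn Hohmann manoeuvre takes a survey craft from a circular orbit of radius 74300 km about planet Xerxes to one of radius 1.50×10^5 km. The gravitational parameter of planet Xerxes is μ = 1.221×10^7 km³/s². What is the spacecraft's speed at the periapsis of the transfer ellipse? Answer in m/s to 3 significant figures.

The Hohmann ellipse has a_t = (r₁ + r₂)/2 = 1.1215×10^5 km.
The periapsis of the transfer ellipse is at r = 74300 km.
Vis-viva: v = √[μ(2/r − 1/a_t)] = √[1.221×10^7 × (2/74300 − 1/1.1215×10^5)] = 14.83 km/s.

v = 14800 m/s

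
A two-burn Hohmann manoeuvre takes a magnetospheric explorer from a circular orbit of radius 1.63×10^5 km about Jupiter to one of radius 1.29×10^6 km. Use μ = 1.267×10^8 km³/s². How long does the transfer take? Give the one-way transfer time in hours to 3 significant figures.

t = 48.0 hours

Semi-major axis of the transfer orbit: a_t = (1.630×10^5 + 1.290×10^6)/2 = 7.265×10^5 km.
By Kepler's third law the transfer-orbit period is T = 2π√(a_t³/μ), so t = T/2 = 1.728×10^5 s.
Converting: 1.728×10^5 s ÷ 3600 s/hour = 48.0 hours.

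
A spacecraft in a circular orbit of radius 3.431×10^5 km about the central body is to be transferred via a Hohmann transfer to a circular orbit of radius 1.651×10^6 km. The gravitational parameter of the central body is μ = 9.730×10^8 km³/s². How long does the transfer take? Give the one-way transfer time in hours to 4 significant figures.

t = 27.85 hours

Semi-major axis of the transfer orbit: a_t = (3.431×10^5 + 1.651×10^6)/2 = 9.9705×10^5 km.
By Kepler's third law the transfer-orbit period is T = 2π√(a_t³/μ), so t = T/2 = 1.0027×10^5 s.
Converting: 1.0027×10^5 s ÷ 3600 s/hour = 27.85 hours.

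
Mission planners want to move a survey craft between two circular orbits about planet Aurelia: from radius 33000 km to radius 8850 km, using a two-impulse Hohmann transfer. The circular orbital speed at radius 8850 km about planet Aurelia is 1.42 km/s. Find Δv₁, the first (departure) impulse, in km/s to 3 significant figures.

From the circular-orbit relation v² = μ/r at r = 8850 km: μ = v²r = (1.42)² × 8850 = 17845.1 km³/s².
Semi-major axis of the transfer orbit: a_t = (33000 + 8850)/2 = 20925 km.
Circular speed at r = 33000 km: v_c = √(μ/r) = 0.73537 km/s.
Vis-viva on the transfer ellipse at r = 33000 km gives v_t = √[μ(2/r − 1/a_t)] = 0.47824 km/s.
Δv₁ = |v_t − v_c| = |0.47824 − 0.73537| = 0.2571 km/s.

Δv₁ = 0.257 km/s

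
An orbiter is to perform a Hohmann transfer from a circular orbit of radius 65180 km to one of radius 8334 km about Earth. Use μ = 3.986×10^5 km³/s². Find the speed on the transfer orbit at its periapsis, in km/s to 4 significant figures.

Transfer-ellipse semi-major axis a_t = (r₁ + r₂)/2 = (65180 + 8334)/2 = 36757 km.
At periapsis, r = 8334 km.
From the vis-viva equation, v = √[μ(2/r − 1/a_t)] = 9.209 km/s.

v = 9.209 km/s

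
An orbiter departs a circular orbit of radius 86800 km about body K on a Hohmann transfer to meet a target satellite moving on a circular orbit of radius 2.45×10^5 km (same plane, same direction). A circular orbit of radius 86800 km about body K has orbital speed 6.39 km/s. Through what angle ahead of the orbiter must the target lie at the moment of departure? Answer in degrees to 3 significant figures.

φ = 79.7°

From the circular-orbit relation v² = μ/r at r = 86800 km: μ = v²r = (6.39)² × 86800 = 3.54423×10^6 km³/s².
Semi-major axis of the transfer orbit: a_t = (86800 + 2.450×10^5)/2 = 1.659×10^5 km.
The half-period of the transfer ellipse is t = π√(a_t³/μ) = 1.128×10^5 s.
Target angular speed ω₂ = √(μ/r₂³) = 1.552×10^-5 rad/s.
Angle swept by the target during transfer: ω₂·t = 1.751 rad = 100.3°.
Arrival is 180° from departure on the ellipse, so φ = 180° − 100.3° = 79.7°.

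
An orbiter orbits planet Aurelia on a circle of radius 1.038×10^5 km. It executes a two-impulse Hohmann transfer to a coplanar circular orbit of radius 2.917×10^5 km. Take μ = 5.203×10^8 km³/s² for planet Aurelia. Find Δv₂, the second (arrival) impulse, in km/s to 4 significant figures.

Semi-major axis of the transfer orbit: a_t = (1.038×10^5 + 2.917×10^5)/2 = 1.9775×10^5 km.
On the circular orbit at r = 2.917×10^5 km, v_c = √(μ/r) = 42.234 km/s.
Vis-viva on the transfer ellipse at r = 2.917×10^5 km gives v_t = √[μ(2/r − 1/a_t)] = 30.598 km/s.
Δv₂ = |v_t − v_c| = |30.598 − 42.234| = 11.64 km/s.

Δv₂ = 11.64 km/s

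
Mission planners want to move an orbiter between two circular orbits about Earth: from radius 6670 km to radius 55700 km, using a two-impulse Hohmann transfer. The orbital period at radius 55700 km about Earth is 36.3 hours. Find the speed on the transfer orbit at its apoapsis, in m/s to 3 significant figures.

v = 1240 m/s

From Kepler's third law T² = 4π²r³/μ at r = 55700 km, T = 36.3 hours = 36.3 × 3600 s = 1.3068×10^5 s: μ = 4π²r³/T² = 3.99491×10^5 km³/s².
The Hohmann ellipse has a_t = (r₁ + r₂)/2 = 31185 km.
At apoapsis, r = 55700 km.
From the vis-viva equation, v = √[μ(2/r − 1/a_t)] = 1.239 km/s.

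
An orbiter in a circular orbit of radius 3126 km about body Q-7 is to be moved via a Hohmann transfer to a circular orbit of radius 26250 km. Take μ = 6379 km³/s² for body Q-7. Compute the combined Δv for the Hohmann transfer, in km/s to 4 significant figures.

Δv = 0.7467 km/s

Semi-major axis of the transfer orbit: a_t = (3126 + 26250)/2 = 14688 km.
At r₁ the circular-orbit speed is v₁ = √(μ/r₁) = 1.4285 km/s.
Transfer-orbit speed at r₁ (vis-viva): v_p = √[μ(2/r₁ − 1/a_t)] = 1.9097 km/s.
First burn Δv₁ = |v_p − v₁| = 0.4812 km/s.
At r₂, v₂ = √(μ/r₂) = 0.49296 km/s.
Transfer-orbit speed at r₂: v_a = √[μ(2/r₂ − 1/a_t)] = 0.22742 km/s.
Second burn Δv₂ = |v₂ − v_a| = 0.2655 km/s.
Total Δv = Δv₁ + Δv₂ = 0.7467 km/s.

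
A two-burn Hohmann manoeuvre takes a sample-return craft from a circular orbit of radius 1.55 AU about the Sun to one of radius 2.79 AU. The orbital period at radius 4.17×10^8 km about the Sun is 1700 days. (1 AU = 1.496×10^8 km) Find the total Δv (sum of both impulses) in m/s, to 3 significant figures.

From Kepler's third law T² = 4π²r³/μ at r = 4.17×10^8 km, T = 1700 days = 1700 × 86400 s = 1.4688×10^8 s: μ = 4π²r³/T² = 1.32691×10^11 km³/s².
In km: r₁ = 1.55 × 1.496×10^8 = 2.3188×10^8 km; r₂ = 2.79 × 1.496×10^8 = 4.17384×10^8 km.
Semi-major axis of the transfer orbit: a_t = (2.3188×10^8 + 4.17384×10^8)/2 = 3.24632×10^8 km.
Circular speed at r₁: v₁ = √(μ/r₁) = √(1.32691×10^11/2.3188×10^8) = 23.922 km/s.
Transfer-orbit speed at r₁ (v² = μ(2/r − 1/a)): v_p = √[μ(2/r₁ − 1/a_t)] = 27.125 km/s.
First burn Δv₁ = |v_p − v₁| = 3.203 km/s.
Circular speed at r₂: v₂ = √(μ/r₂) = 17.830 km/s.
Transfer-orbit speed at r₂: v_a = √[μ(2/r₂ − 1/a_t)] = 15.069 km/s.
Second burn Δv₂ = |v₂ − v_a| = 2.761 km/s.
Δv = Δv₁ + Δv₂ = 3.203 + 2.761 = 5.964 km/s.

Δv = 5960 m/s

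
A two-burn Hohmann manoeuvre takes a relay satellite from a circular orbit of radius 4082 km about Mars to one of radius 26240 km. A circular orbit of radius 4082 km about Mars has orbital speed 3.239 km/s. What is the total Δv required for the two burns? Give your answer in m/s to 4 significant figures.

From the circular-orbit relation v² = μ/r at r = 4082 km: μ = v²r = (3.239)² × 4082 = 42824.8 km³/s².
Transfer-ellipse semi-major axis a_t = (r₁ + r₂)/2 = (4082 + 26240)/2 = 15161 km.
At r₁ the circular-orbit speed is v₁ = √(μ/r₁) = 3.239 km/s.
Transfer-orbit speed at r₁ (vis-viva): v_p = √[μ(2/r₁ − 1/a_t)] = 4.261 km/s.
First burn Δv₁ = |v_p − v₁| = 1.022 km/s.
Circular speed at r₂: v₂ = √(μ/r₂) = 1.2775 km/s.
Transfer-orbit speed at r₂: v_a = √[μ(2/r₂ − 1/a_t)] = 0.66288 km/s.
Second burn Δv₂ = |v₂ − v_a| = 0.6146 km/s.
Δv = Δv₁ + Δv₂ = 1.022 + 0.6146 = 1.637 km/s.

Δv = 1637 m/s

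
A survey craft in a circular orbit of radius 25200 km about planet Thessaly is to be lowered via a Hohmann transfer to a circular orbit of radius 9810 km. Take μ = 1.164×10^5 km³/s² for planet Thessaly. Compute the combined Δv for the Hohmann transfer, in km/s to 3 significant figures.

Transfer-ellipse semi-major axis a_t = (r₁ + r₂)/2 = (25200 + 9810)/2 = 17505 km.
At r₁ the circular-orbit speed is v₁ = √(μ/r₁) = 2.1492 km/s.
Transfer-orbit speed at r₁ (vis-viva): v_a = √[μ(2/r₁ − 1/a_t)] = 1.6089 km/s.
First burn Δv₁ = |v_a − v₁| = 0.5403 km/s.
At r₂, v₂ = √(μ/r₂) = 3.44463 km/s.
Transfer-orbit speed at r₂: v_p = √[μ(2/r₂ − 1/a_t)] = 4.13296 km/s.
Second burn Δv₂ = |v₂ − v_p| = 0.6883 km/s.
Total Δv = Δv₁ + Δv₂ = 1.229 km/s.

Δv = 1.23 km/s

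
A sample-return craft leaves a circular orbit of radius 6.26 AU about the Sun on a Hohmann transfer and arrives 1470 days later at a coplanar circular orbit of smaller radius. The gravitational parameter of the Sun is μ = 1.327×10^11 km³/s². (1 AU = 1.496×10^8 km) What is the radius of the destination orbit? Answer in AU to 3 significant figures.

In km: r₁ = 6.26 × 1.496×10^8 = 9.36496×10^8 km.
Transfer time t = 1470 days = 1.27008×10^8 s, and t = π√(a_t³/μ).
So a_t = (μ t²/π²)^(1/3) = (1.327×10^11 × (1.27008×10^8)² / π²)^(1/3) = 6.0082×10^8 km.
Since a_t = (r₁ + r₂)/2, r₂ = 2a_t − r₁ = 2×6.0082×10^8 − 9.36496×10^8 = 2.65144×10^8 km.
In AU: r₂ = 2.65144×10^8 / 1.496×10^8 = 1.77 AU.

r₂ = 1.77 AU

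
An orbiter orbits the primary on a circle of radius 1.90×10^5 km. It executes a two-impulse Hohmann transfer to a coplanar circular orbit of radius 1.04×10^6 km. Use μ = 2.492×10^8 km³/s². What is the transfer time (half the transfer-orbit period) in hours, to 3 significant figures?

The Hohmann ellipse has a_t = (r₁ + r₂)/2 = 6.150×10^5 km.
Transfer time t = π√(a_t³/μ) = π√((6.150×10^5)³ / 2.492×10^8) = 95980 s.
Converting: 95980 s ÷ 3600 s/hour = 26.7 hours.

t = 26.7 hours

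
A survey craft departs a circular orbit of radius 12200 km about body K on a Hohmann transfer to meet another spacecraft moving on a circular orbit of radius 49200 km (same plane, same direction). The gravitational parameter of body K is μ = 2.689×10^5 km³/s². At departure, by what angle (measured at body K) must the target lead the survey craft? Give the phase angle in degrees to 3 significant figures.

Semi-major axis of the transfer orbit: a_t = (12200 + 49200)/2 = 30700 km.
Transfer time t = π√(a_t³/μ) = 32588 s.
The target's mean motion on its circular orbit is ω₂ = √(μ/r₂³) = 4.7517×10^-5 rad/s.
Angle swept by the target during transfer: ω₂·t = 1.5485 rad = 88.72°.
Arrival is 180° from departure on the ellipse, so φ = 180° − 88.72° = 91.3°.

φ = 91.3°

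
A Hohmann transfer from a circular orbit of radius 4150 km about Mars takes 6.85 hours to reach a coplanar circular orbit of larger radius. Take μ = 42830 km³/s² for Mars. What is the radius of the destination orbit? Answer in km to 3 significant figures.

r₂ = 23500 km

Transfer time t = 6.85 hours = 24660 s, and t = π√(a_t³/μ).
So a_t = (μ t²/π²)^(1/3) = (42830 × (24660)² / π²)^(1/3) = 13819 km.
Since a_t = (r₁ + r₂)/2, r₂ = 2a_t − r₁ = 2×13819 − 4150 = 23488 km.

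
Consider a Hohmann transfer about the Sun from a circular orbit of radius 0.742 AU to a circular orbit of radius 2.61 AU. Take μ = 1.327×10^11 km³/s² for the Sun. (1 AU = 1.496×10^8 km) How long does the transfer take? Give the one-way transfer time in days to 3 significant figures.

In km: r₁ = 0.742 × 1.496×10^8 = 1.110032×10^8 km; r₂ = 2.61 × 1.496×10^8 = 3.90456×10^8 km.
Semi-major axis of the transfer orbit: a_t = (1.110032×10^8 + 3.90456×10^8)/2 = 2.507296×10^8 km.
Half the transfer-orbit period gives t = π√(a_t³/μ) = 3.424×10^7 s.
Converting: 3.424×10^7 s ÷ 86400 s/day = 396 days.

t = 396 days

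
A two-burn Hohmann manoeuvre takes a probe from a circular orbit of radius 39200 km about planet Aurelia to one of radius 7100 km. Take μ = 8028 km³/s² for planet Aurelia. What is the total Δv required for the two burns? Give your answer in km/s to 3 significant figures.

Semi-major axis of the transfer orbit: a_t = (39200 + 7100)/2 = 23150 km.
Circular speed at r₁: v₁ = √(μ/r₁) = √(8028/39200) = 0.4525 km/s.
On the transfer ellipse at r₁, v² = μ(2/r − 1/a) gives v_a = √[μ(2/r₁ − 1/a_t)] = 0.2506 km/s.
First burn Δv₁ = |v_a − v₁| = 0.2019 km/s.
At r₂, v₂ = √(μ/r₂) = 1.0633 km/s.
Transfer-orbit speed at r₂: v_p = √[μ(2/r₂ − 1/a_t)] = 1.3837 km/s.
Second burn Δv₂ = |v₂ − v_p| = 0.3204 km/s.
Δv = Δv₁ + Δv₂ = 0.2019 + 0.3204 = 0.5223 km/s.

Δv = 0.522 km/s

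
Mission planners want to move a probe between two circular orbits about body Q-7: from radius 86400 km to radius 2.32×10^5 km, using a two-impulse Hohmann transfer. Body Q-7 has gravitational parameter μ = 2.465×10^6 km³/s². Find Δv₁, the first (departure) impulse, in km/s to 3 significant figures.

Δv₁ = 1.11 km/s

Semi-major axis of the transfer orbit: a_t = (86400 + 2.320×10^5)/2 = 1.592×10^5 km.
Circular speed at r = 86400 km: v_c = √(μ/r) = 5.341 km/s.
Vis-viva on the transfer ellipse at r = 86400 km gives v_t = √[μ(2/r − 1/a_t)] = 6.448 km/s.
Δv₁ = |v_t − v_c| = |6.448 − 5.341| = 1.107 km/s.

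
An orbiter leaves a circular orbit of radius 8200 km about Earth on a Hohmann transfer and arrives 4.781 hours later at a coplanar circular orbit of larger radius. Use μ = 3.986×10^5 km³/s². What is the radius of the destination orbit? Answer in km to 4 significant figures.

r₂ = 37540 km

Transfer time t = 4.781 hours = 17211.6 s, and t = π√(a_t³/μ).
So a_t = (μ t²/π²)^(1/3) = (3.986×10^5 × (17211.6)² / π²)^(1/3) = 22871 km.
Since a_t = (r₁ + r₂)/2, r₂ = 2a_t − r₁ = 2×22871 − 8200 = 37542 km.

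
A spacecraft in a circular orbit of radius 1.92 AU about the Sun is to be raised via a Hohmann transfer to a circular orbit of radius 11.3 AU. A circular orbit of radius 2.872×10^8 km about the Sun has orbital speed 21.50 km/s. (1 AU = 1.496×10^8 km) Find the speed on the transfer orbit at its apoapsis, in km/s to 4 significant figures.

v = 4.776 km/s

From the circular-orbit relation v² = μ/r at r = 2.872×10^8 km: μ = v²r = (21.50)² × 2.872×10^8 = 1.32758×10^11 km³/s².
In km: r₁ = 1.92 × 1.496×10^8 = 2.87232×10^8 km; r₂ = 11.3 × 1.496×10^8 = 1.69048×10^9 km.
The Hohmann ellipse has a_t = (r₁ + r₂)/2 = 9.88856×10^8 km.
The apoapsis of the transfer ellipse is at r = 1.69048×10^9 km.
Vis-viva: v = √[μ(2/r − 1/a_t)] = √[1.32758×10^11 × (2/1.69048×10^9 − 1/9.88856×10^8)] = 4.776 km/s.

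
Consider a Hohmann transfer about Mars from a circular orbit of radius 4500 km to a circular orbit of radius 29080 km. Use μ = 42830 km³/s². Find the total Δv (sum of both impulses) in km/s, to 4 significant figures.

The Hohmann ellipse has a_t = (r₁ + r₂)/2 = 16790 km.
At r₁ the circular-orbit speed is v₁ = √(μ/r₁) = 3.085 km/s.
On the transfer ellipse at r₁, vis-viva equation gives v_p = √[μ(2/r₁ − 1/a_t)] = 4.060 km/s.
First burn Δv₁ = |v_p − v₁| = 0.9750 km/s.
At r₂, v₂ = √(μ/r₂) = 1.2136 km/s.
Transfer-orbit speed at r₂: v_a = √[μ(2/r₂ − 1/a_t)] = 0.62829 km/s.
Second burn Δv₂ = |v₂ − v_a| = 0.5853 km/s.
Total Δv = Δv₁ + Δv₂ = 1.560 km/s.

Δv = 1.560 km/s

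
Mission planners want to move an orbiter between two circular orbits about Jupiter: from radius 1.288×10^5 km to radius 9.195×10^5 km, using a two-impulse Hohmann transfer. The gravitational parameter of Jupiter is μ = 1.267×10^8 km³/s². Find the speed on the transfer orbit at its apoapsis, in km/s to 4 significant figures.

v = 5.819 km/s

Transfer-ellipse semi-major axis a_t = (r₁ + r₂)/2 = (1.288×10^5 + 9.195×10^5)/2 = 5.2415×10^5 km.
At apoapsis, r = 9.195×10^5 km.
Vis-viva: v = √[μ(2/r − 1/a_t)] = √[1.267×10^8 × (2/9.195×10^5 − 1/5.2415×10^5)] = 5.819 km/s.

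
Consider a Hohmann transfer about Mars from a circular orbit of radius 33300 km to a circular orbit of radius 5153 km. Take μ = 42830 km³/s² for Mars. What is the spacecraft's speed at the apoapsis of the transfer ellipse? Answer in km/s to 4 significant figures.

Semi-major axis of the transfer orbit: a_t = (33300 + 5153)/2 = 19226.5 km.
At apoapsis, r = 33300 km.
Applying v² = μ(2/r − 1/a_t): v = 0.5871 km/s.

v = 0.5871 km/s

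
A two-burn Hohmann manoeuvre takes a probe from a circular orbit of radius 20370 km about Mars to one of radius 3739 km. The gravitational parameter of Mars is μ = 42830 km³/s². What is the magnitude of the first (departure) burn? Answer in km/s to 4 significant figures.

Δv₁ = 0.6425 km/s

Semi-major axis of the transfer orbit: a_t = (20370 + 3739)/2 = 12054.5 km.
Circular speed at r = 20370 km: v_c = √(μ/r) = 1.45004 km/s.
Transfer-orbit speed at the same r (vis-viva, a = a_t): v_t = √[μ(2/r − 1/a_t)] = 0.807573 km/s.
Δv₁ = |v_t − v_c| = |0.807573 − 1.45004| = 0.6425 km/s.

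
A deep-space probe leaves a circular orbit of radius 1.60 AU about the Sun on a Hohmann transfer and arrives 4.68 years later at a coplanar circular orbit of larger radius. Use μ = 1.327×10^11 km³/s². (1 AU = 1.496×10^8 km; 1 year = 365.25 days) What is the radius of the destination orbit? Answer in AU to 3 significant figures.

In km: r₁ = 1.60 × 1.496×10^8 = 2.3936×10^8 km.
Transfer time t = 4.68 years × 365.25 × 86400 s = 1.47689568×10^8 s, and t = π√(a_t³/μ).
So a_t = (μ t²/π²)^(1/3) = (1.327×10^11 × (1.47689568×10^8)² / π²)^(1/3) = 6.6439×10^8 km.
Since a_t = (r₁ + r₂)/2, r₂ = 2a_t − r₁ = 2×6.6439×10^8 − 2.3936×10^8 = 1.08942×10^9 km.
In AU: r₂ = 1.08942×10^9 / 1.496×10^8 = 7.28 AU.

r₂ = 7.28 AU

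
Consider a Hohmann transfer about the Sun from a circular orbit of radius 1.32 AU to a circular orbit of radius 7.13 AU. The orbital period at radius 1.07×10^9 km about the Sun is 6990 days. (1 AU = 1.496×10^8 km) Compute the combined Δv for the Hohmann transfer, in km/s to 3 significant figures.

From Kepler's third law T² = 4π²r³/μ at r = 1.07×10^9 km, T = 6990 days = 6990 × 86400 s = 6.03936×10^8 s: μ = 4π²r³/T² = 1.32596×10^11 km³/s².
In km: r₁ = 1.32 × 1.496×10^8 = 1.97472×10^8 km; r₂ = 7.13 × 1.496×10^8 = 1.066648×10^9 km.
The Hohmann ellipse has a_t = (r₁ + r₂)/2 = 6.3206×10^8 km.
At r₁ the circular-orbit speed is v₁ = √(μ/r₁) = 25.91 km/s.
On the transfer ellipse at r₁, vis-viva equation gives v_p = √[μ(2/r₁ − 1/a_t)] = 33.66 km/s.
First burn Δv₁ = |v_p − v₁| = 7.750 km/s.
Circular speed at r₂: v₂ = √(μ/r₂) = 11.149 km/s.
Transfer-orbit speed at r₂: v_a = √[μ(2/r₂ − 1/a_t)] = 6.2320 km/s.
Second burn Δv₂ = |v₂ − v_a| = 4.917 km/s.
Δv = Δv₁ + Δv₂ = 7.750 + 4.917 = 12.67 km/s.

Δv = 12.7 km/s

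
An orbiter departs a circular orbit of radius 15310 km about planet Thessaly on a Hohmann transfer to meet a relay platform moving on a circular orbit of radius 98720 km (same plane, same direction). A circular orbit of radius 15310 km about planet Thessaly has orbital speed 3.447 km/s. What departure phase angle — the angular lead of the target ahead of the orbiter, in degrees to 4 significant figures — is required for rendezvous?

From the circular-orbit relation v² = μ/r at r = 15310 km: μ = v²r = (3.447)² × 15310 = 1.81910×10^5 km³/s².
Transfer-ellipse semi-major axis a_t = (r₁ + r₂)/2 = (15310 + 98720)/2 = 57015 km.
Transfer time t = π√(a_t³/μ) = 1.00278×10^5 s.
Target angular speed ω₂ = √(μ/r₂³) = 1.37506×10^-5 rad/s.
Angle swept by the target during transfer: ω₂·t = 1.37888 rad = 79.00°.
Arrival is 180° from departure on the ellipse, so φ = 180° − 79.00° = 101.0°.

φ = 101.0°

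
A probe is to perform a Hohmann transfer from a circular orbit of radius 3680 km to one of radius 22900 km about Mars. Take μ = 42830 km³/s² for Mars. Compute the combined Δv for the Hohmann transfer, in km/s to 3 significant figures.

Semi-major axis of the transfer orbit: a_t = (3680 + 22900)/2 = 13290 km.
Circular speed at r₁: v₁ = √(μ/r₁) = √(42830/3680) = 3.4115 km/s.
On the transfer ellipse at r₁, vis-viva gives v_p = √[μ(2/r₁ − 1/a_t)] = 4.4782 km/s.
First burn Δv₁ = |v_p − v₁| = 1.067 km/s.
Circular speed at r₂: v₂ = √(μ/r₂) = 1.36759 km/s.
Transfer-orbit speed at r₂: v_a = √[μ(2/r₂ − 1/a_t)] = 0.719644 km/s.
Second burn Δv₂ = |v₂ − v_a| = 0.6479 km/s.
Δv = Δv₁ + Δv₂ = 1.067 + 0.6479 = 1.715 km/s.

Δv = 1.71 km/s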